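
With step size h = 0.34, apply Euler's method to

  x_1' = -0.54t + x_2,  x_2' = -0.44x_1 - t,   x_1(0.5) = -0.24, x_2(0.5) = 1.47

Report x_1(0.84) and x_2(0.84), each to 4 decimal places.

0.1680, 1.3359

Euler on (x_1,x_2): x_1_{n+1} = x_1_n + h·x_1', x_2_{n+1} = x_2_n + h·x_2'.
0.500000: (-0.240000, 1.470000); f=(1.200000, -0.394400) → (0.168000, 1.335904)
(x_1(0.84), x_2(0.84)) ≈ (0.1680, 1.3359)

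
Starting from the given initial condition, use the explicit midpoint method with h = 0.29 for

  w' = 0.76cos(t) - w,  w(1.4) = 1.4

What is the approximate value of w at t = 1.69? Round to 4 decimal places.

Midpoint: k1 = f(t_n, w_n); k2 = f(t_n + h/2, w_n + (h/2)·k1); w_{n+1} = w_n + h·k2.
t=1.400000, w=1.400000:
  k1 = f(1.400000, 1.400000) = -1.270825
  k2 = f(1.545000, 1.215730) = -1.196127
  w ← 1.400000 + 0.29·(-1.196127) = 1.053123
w(1.69) ≈ 1.0531

1.0531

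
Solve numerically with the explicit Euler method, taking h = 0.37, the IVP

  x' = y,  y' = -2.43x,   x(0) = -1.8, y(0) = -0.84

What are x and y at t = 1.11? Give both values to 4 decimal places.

-0.8326, 4.3151

Euler on (x,y): x_{n+1} = x_n + h·x', y_{n+1} = y_n + h·y'.
0.000000: (-1.800000, -0.840000); f=(-0.840000, 4.374000) → (-2.110800, 0.778380)
0.370000: (-2.110800, 0.778380); f=(0.778380, 5.129244) → (-1.822799, 2.676200)
0.740000: (-1.822799, 2.676200); f=(2.676200, 4.429403) → (-0.832605, 4.315079)
(x(1.11), y(1.11)) ≈ (-0.8326, 4.3151)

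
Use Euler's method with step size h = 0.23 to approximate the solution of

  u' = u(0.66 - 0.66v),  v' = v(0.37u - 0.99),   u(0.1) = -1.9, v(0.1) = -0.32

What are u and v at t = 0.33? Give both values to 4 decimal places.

Euler on (u,v): u_{n+1} = u_n + h·u', v_{n+1} = v_n + h·v'.
0.100000: (-1.900000, -0.320000); f=(-1.655280, 0.541760) → (-2.280714, -0.195395)
(u(0.33), v(0.33)) ≈ (-2.2807, -0.1954)

-2.2807, -0.1954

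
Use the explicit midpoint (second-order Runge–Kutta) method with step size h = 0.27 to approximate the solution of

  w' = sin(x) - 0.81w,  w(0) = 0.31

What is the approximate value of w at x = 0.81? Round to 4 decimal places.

0.4183

Midpoint: k1 = f(x_n, w_n); k2 = f(x_n + h/2, w_n + (h/2)·k1); w_{n+1} = w_n + h·k2.
x=0.000000, w=0.310000:
  k1 = f(0.000000, 0.310000) = -0.251100
  k2 = f(0.135000, 0.276101) = -0.089052
  w ← 0.310000 + 0.27·(-0.089052) = 0.285956
x=0.270000, w=0.285956:
  k1 = f(0.270000, 0.285956) = 0.035107
  k2 = f(0.405000, 0.290695) = 0.158555
  w ← 0.285956 + 0.27·0.158555 = 0.328766
x=0.540000, w=0.328766:
  k1 = f(0.540000, 0.328766) = 0.247836
  k2 = f(0.675000, 0.362224) = 0.331496
  w ← 0.328766 + 0.27·0.331496 = 0.418270
w(0.81) ≈ 0.4183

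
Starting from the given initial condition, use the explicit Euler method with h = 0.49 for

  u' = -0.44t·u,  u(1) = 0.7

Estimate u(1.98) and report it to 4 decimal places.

Euler: u_{n+1} = u_n + h·f(t_n, u_n).
t=1.000000, u=0.700000: f=-0.308000 → u ← 0.700000 + 0.49·(-0.308000) = 0.549080
t=1.490000, u=0.549080: f=-0.359977 → u ← 0.549080 + 0.49·(-0.359977) = 0.372691
u(1.98) ≈ 0.3727

0.3727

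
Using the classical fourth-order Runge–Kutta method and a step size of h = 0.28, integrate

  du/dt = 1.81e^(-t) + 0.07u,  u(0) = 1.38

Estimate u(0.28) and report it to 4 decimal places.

RK4: k1 = f(t_n, u_n); k2 = f(t_n + h/2, u_n + (h/2)·k1); k3 = f(t_n + h/2, u_n + (h/2)·k2); k4 = f(t_n + h, u_n + h·k3); u_{n+1} = u_n + (h/6)·(k1 + 2k2 + 2k3 + k4).
t=0.000000, u=1.380000:
  k1 = f(0.000000, 1.380000) = 1.906600
  k2 = f(0.140000, 1.646924) = 1.688823
  k3 = f(0.140000, 1.616435) = 1.686689
  k4 = f(0.280000, 1.852273) = 1.497628
  u ← 1.380000 + (0.28/6)·(k1 + 2k2 + 2k3 + k4) = 1.853912
u(0.28) ≈ 1.8539

1.8539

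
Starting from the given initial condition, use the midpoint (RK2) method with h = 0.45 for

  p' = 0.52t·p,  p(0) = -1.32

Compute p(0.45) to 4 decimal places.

-1.3895

Midpoint: k1 = f(t_n, p_n); k2 = f(t_n + h/2, p_n + (h/2)·k1); p_{n+1} = p_n + h·k2.
t=0.000000, p=-1.320000:
  k1 = f(0.000000, -1.320000) = 0.000000
  k2 = f(0.225000, -1.320000) = -0.154440
  p ← -1.320000 + 0.45·(-0.154440) = -1.389498
p(0.45) ≈ -1.3895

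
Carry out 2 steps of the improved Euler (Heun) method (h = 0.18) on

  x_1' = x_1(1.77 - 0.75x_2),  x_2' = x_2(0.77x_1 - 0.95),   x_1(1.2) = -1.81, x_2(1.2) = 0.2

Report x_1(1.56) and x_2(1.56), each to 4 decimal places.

Heun on (x_1,x_2): k1 = f(t_n, state_n); k2 = f(t_n + h, state_n + h·k1); state_{n+1} = state_n + (h/2)·(k1 + k2).
1.200000: (-1.810000, 0.200000)
  k1 = (-2.932200, -0.468740)
  predictor → (-2.337796, 0.115627)
  k2 = (-3.935165, -0.317986)
  → (-2.428063, 0.129195)
1.380000: (-2.428063, 0.129195)
  k1 = (-4.062402, -0.364278)
  predictor → (-3.159295, 0.063625)
  k2 = (-5.441196, -0.215220)
  → (-3.283387, 0.077040)
(x_1(1.56), x_2(1.56)) ≈ (-3.2834, 0.0770)

-3.2834, 0.0770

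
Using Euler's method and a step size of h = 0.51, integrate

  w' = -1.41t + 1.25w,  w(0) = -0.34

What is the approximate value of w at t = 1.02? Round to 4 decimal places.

Euler: w_{n+1} = w_n + h·f(t_n, w_n).
t=0.000000, w=-0.340000: f=-0.425000 → w ← -0.340000 + 0.51·(-0.425000) = -0.556750
t=0.510000, w=-0.556750: f=-1.415037 → w ← -0.556750 + 0.51·(-1.415037) = -1.278419
w(1.02) ≈ -1.2784

-1.2784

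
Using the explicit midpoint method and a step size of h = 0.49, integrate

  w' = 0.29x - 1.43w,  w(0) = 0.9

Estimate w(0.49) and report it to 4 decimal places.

Midpoint: k1 = f(x_n, w_n); k2 = f(x_n + h/2, w_n + (h/2)·k1); w_{n+1} = w_n + h·k2.
x=0.000000, w=0.900000:
  k1 = f(0.000000, 0.900000) = -1.287000
  k2 = f(0.245000, 0.584685) = -0.765050
  w ← 0.900000 + 0.49·(-0.765050) = 0.525126
w(0.49) ≈ 0.5251

0.5251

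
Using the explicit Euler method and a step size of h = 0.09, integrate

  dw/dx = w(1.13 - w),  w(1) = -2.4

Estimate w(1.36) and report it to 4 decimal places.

-11.1002

Euler: w_{n+1} = w_n + h·f(x_n, w_n).
x=1.000000, w=-2.400000: f=-8.472000 → w ← -2.400000 + 0.09·(-8.472000) = -3.162480
x=1.090000, w=-3.162480: f=-13.574882 → w ← -3.162480 + 0.09·(-13.574882) = -4.384219
x=1.180000, w=-4.384219: f=-24.175548 → w ← -4.384219 + 0.09·(-24.175548) = -6.560019
x=1.270000, w=-6.560019: f=-50.446666 → w ← -6.560019 + 0.09·(-50.446666) = -11.100219
w(1.36) ≈ -11.1002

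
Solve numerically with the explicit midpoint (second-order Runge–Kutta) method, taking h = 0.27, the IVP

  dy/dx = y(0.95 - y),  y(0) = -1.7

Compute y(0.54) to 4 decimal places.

-15.2983

Midpoint: k1 = f(x_n, y_n); k2 = f(x_n + h/2, y_n + (h/2)·k1); y_{n+1} = y_n + h·k2.
x=0.000000, y=-1.700000:
  k1 = f(0.000000, -1.700000) = -4.505000
  k2 = f(0.135000, -2.308175) = -7.520438
  y ← -1.700000 + 0.27·(-7.520438) = -3.730518
x=0.270000, y=-3.730518:
  k1 = f(0.270000, -3.730518) = -17.460759
  k2 = f(0.405000, -6.087721) = -42.843679
  y ← -3.730518 + 0.27·(-42.843679) = -15.298312
y(0.54) ≈ -15.2983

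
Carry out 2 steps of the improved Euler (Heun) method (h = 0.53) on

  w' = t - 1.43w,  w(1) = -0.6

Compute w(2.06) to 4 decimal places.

Heun: k1 = f(t_n, w_n); k2 = f(t_n + h, w_n + h·k1); w_{n+1} = w_n + (h/2)·(k1 + k2).
t=1.000000, w=-0.600000:
  k1 = f(1.000000, -0.600000) = 1.858000
  k2 = f(1.530000, 0.384740) = 0.979822
  w ← -0.600000 + (0.53/2)·(1.858000 + 0.979822) = 0.152023
t=1.530000, w=0.152023:
  k1 = f(1.530000, 0.152023) = 1.312607
  k2 = f(2.060000, 0.847705) = 0.847782
  w ← 0.152023 + (0.53/2)·(1.312607 + 0.847782) = 0.724526
w(2.06) ≈ 0.7245

0.7245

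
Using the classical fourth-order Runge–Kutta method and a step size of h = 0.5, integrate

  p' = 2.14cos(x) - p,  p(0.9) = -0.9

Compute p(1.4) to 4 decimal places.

RK4: k1 = f(x_n, p_n); k2 = f(x_n + h/2, p_n + (h/2)·k1); k3 = f(x_n + h/2, p_n + (h/2)·k2); k4 = f(x_n + h, p_n + h·k3); p_{n+1} = p_n + (h/6)·(k1 + 2k2 + 2k3 + k4).
x=0.900000, p=-0.900000:
  k1 = f(0.900000, -0.900000) = 2.230245
  k2 = f(1.150000, -0.342439) = 1.216602
  k3 = f(1.150000, -0.595850) = 1.470013
  k4 = f(1.400000, -0.164994) = 0.528723
  p ← -0.900000 + (0.5/6)·(k1 + 2k2 + 2k3 + k4) = -0.222317
p(1.4) ≈ -0.2223

-0.2223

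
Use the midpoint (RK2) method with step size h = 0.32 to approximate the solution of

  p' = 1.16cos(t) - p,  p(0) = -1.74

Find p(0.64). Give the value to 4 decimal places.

-0.4329

Midpoint: k1 = f(t_n, p_n); k2 = f(t_n + h/2, p_n + (h/2)·k1); p_{n+1} = p_n + h·k2.
t=0.000000, p=-1.740000:
  k1 = f(0.000000, -1.740000) = 2.900000
  k2 = f(0.160000, -1.276000) = 2.421184
  p ← -1.740000 + 0.32·2.421184 = -0.965221
t=0.320000, p=-0.965221:
  k1 = f(0.320000, -0.965221) = 2.066334
  k2 = f(0.480000, -0.634608) = 1.663522
  p ← -0.965221 + 0.32·1.663522 = -0.432894
p(0.64) ≈ -0.4329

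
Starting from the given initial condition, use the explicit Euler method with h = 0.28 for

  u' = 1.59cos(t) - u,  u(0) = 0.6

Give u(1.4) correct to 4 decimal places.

0.9989

Euler: u_{n+1} = u_n + h·f(t_n, u_n).
t=0.000000, u=0.600000: f=0.990000 → u ← 0.600000 + 0.28·0.990000 = 0.877200
t=0.280000, u=0.877200: f=0.650878 → u ← 0.877200 + 0.28·0.650878 = 1.059446
t=0.560000, u=1.059446: f=0.287690 → u ← 1.059446 + 0.28·0.287690 = 1.139999
t=0.840000, u=1.139999: f=-0.078733 → u ← 1.139999 + 0.28·(-0.078733) = 1.117954
t=1.120000, u=1.117954: f=-0.425219 → u ← 1.117954 + 0.28·(-0.425219) = 0.998893
u(1.4) ≈ 0.9989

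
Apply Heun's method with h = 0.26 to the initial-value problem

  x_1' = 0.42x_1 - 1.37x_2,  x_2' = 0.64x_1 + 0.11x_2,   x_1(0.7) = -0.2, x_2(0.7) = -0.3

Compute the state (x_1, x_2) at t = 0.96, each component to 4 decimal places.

Heun on (x_1,x_2): k1 = f(t_n, state_n); k2 = f(t_n + h, state_n + h·k1); state_{n+1} = state_n + (h/2)·(k1 + k2).
0.700000: (-0.200000, -0.300000)
  k1 = (0.327000, -0.161000)
  predictor → (-0.114980, -0.341860)
  k2 = (0.420057, -0.111192)
  → (-0.102883, -0.335385)
(x_1(0.96), x_2(0.96)) ≈ (-0.1029, -0.3354)

-0.1029, -0.3354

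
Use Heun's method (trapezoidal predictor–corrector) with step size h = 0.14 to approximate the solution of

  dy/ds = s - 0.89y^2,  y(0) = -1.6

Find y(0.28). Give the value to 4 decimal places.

Heun: k1 = f(s_n, y_n); k2 = f(s_n + h, y_n + h·k1); y_{n+1} = y_n + (h/2)·(k1 + k2).
s=0.000000, y=-1.600000:
  k1 = f(0.000000, -1.600000) = -2.278400
  k2 = f(0.140000, -1.918976) = -3.137397
  y ← -1.600000 + (0.14/2)·(-2.278400 + (-3.137397)) = -1.979106
s=0.140000, y=-1.979106:
  k1 = f(0.140000, -1.979106) = -3.346005
  k2 = f(0.280000, -2.447547) = -5.051531
  y ← -1.979106 + (0.14/2)·(-3.346005 + (-5.051531)) = -2.566933
y(0.28) ≈ -2.5669

-2.5669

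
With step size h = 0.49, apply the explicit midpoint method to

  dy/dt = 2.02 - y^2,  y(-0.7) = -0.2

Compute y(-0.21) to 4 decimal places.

0.7500

Midpoint: k1 = f(t_n, y_n); k2 = f(t_n + h/2, y_n + (h/2)·k1); y_{n+1} = y_n + h·k2.
t=-0.700000, y=-0.200000:
  k1 = f(-0.700000, -0.200000) = 1.980000
  k2 = f(-0.455000, 0.285100) = 1.938718
  y ← -0.200000 + 0.49·1.938718 = 0.749972
y(-0.21) ≈ 0.7500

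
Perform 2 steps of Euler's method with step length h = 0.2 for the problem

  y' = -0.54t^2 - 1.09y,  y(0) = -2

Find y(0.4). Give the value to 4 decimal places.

-1.2274

Euler: y_{n+1} = y_n + h·f(t_n, y_n).
t=0.000000, y=-2.000000: f=2.180000 → y ← -2.000000 + 0.2·2.180000 = -1.564000
t=0.200000, y=-1.564000: f=1.683160 → y ← -1.564000 + 0.2·1.683160 = -1.227368
y(0.4) ≈ -1.2274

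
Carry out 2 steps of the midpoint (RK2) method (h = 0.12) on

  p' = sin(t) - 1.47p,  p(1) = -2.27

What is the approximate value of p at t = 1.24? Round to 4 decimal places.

Midpoint: k1 = f(t_n, p_n); k2 = f(t_n + h/2, p_n + (h/2)·k1); p_{n+1} = p_n + h·k2.
t=1.000000, p=-2.270000:
  k1 = f(1.000000, -2.270000) = 4.178371
  k2 = f(1.060000, -2.019298) = 3.840723
  p ← -2.270000 + 0.12·3.840723 = -1.809113
t=1.120000, p=-1.809113:
  k1 = f(1.120000, -1.809113) = 3.559497
  k2 = f(1.180000, -1.595543) = 3.270055
  p ← -1.809113 + 0.12·3.270055 = -1.416707
p(1.24) ≈ -1.4167

-1.4167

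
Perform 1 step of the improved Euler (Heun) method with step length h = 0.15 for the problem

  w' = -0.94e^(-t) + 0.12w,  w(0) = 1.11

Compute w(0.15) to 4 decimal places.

0.9977

Heun: k1 = f(t_n, w_n); k2 = f(t_n + h, w_n + h·k1); w_{n+1} = w_n + (h/2)·(k1 + k2).
t=0.000000, w=1.110000:
  k1 = f(0.000000, 1.110000) = -0.806800
  k2 = f(0.150000, 0.988980) = -0.690388
  w ← 1.110000 + (0.15/2)·(-0.806800 + (-0.690388)) = 0.997711
w(0.15) ≈ 0.9977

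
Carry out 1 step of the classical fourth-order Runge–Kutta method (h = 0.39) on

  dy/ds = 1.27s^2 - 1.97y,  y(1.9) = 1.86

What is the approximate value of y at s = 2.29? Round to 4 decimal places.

RK4: k1 = f(s_n, y_n); k2 = f(s_n + h/2, y_n + (h/2)·k1); k3 = f(s_n + h/2, y_n + (h/2)·k2); k4 = f(s_n + h, y_n + h·k3); y_{n+1} = y_n + (h/6)·(k1 + 2k2 + 2k3 + k4).
s=1.900000, y=1.860000:
  k1 = f(1.900000, 1.860000) = 0.920500
  k2 = f(2.095000, 2.039497) = 1.556252
  k3 = f(2.095000, 2.163469) = 1.312028
  k4 = f(2.290000, 2.371691) = 1.987776
  y ← 1.860000 + (0.39/6)·(k1 + 2k2 + 2k3 + k4) = 2.421914
y(2.29) ≈ 2.4219

2.4219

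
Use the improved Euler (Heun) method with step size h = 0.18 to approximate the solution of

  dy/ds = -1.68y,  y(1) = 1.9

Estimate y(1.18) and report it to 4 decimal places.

1.4123

Heun: k1 = f(s_n, y_n); k2 = f(s_n + h, y_n + h·k1); y_{n+1} = y_n + (h/2)·(k1 + k2).
s=1.000000, y=1.900000:
  k1 = f(1.000000, 1.900000) = -3.192000
  k2 = f(1.180000, 1.325440) = -2.226739
  y ← 1.900000 + (0.18/2)·(-3.192000 + (-2.226739)) = 1.412313
y(1.18) ≈ 1.4123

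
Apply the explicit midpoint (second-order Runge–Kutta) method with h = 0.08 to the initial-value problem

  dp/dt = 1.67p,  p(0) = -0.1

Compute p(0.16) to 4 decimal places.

Midpoint: k1 = f(t_n, p_n); k2 = f(t_n + h/2, p_n + (h/2)·k1); p_{n+1} = p_n + h·k2.
t=0.000000, p=-0.100000:
  k1 = f(0.000000, -0.100000) = -0.167000
  k2 = f(0.040000, -0.106680) = -0.178156
  p ← -0.100000 + 0.08·(-0.178156) = -0.114252
t=0.080000, p=-0.114252:
  k1 = f(0.080000, -0.114252) = -0.190802
  k2 = f(0.120000, -0.121885) = -0.203547
  p ← -0.114252 + 0.08·(-0.203547) = -0.130536
p(0.16) ≈ -0.1305

-0.1305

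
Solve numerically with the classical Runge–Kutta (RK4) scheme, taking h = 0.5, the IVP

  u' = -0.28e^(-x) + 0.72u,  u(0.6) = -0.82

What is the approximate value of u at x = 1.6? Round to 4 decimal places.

RK4: k1 = f(x_n, u_n); k2 = f(x_n + h/2, u_n + (h/2)·k1); k3 = f(x_n + h/2, u_n + (h/2)·k2); k4 = f(x_n + h, u_n + h·k3); u_{n+1} = u_n + (h/6)·(k1 + 2k2 + 2k3 + k4).
x=0.600000, u=-0.820000:
  k1 = f(0.600000, -0.820000) = -0.744067
  k2 = f(0.850000, -1.006017) = -0.844008
  k3 = f(0.850000, -1.031002) = -0.861998
  k4 = f(1.100000, -1.250999) = -0.993923
  u ← -0.820000 + (0.5/6)·(k1 + 2k2 + 2k3 + k4) = -1.249167
x=1.100000, u=-1.249167:
  k1 = f(1.100000, -1.249167) = -0.992604
  k2 = f(1.350000, -1.497318) = -1.150656
  k3 = f(1.350000, -1.536831) = -1.179106
  k4 = f(1.600000, -1.838720) = -1.380409
  u ← -1.249167 + (0.5/6)·(k1 + 2k2 + 2k3 + k4) = -1.835212
u(1.6) ≈ -1.8352

-1.8352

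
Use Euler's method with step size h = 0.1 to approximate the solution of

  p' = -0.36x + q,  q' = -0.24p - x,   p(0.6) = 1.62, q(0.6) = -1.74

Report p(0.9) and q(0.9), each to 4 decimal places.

Euler on (p,q): p_{n+1} = p_n + h·p', q_{n+1} = q_n + h·q'.
0.600000: (1.620000, -1.740000); f=(-1.956000, -0.988800) → (1.424400, -1.838880)
0.700000: (1.424400, -1.838880); f=(-2.090880, -1.041856) → (1.215312, -1.943066)
0.800000: (1.215312, -1.943066); f=(-2.231066, -1.091675) → (0.992205, -2.052233)
(p(0.9), q(0.9)) ≈ (0.9922, -2.0522)

0.9922, -2.0522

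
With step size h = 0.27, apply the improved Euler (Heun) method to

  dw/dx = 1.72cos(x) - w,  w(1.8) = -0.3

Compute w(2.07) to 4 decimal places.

-0.3796

Heun: k1 = f(x_n, w_n); k2 = f(x_n + h, w_n + h·k1); w_{n+1} = w_n + (h/2)·(k1 + k2).
x=1.800000, w=-0.300000:
  k1 = f(1.800000, -0.300000) = -0.090788
  k2 = f(2.070000, -0.324513) = -0.498897
  w ← -0.300000 + (0.27/2)·(-0.090788 + (-0.498897)) = -0.379607
w(2.07) ≈ -0.3796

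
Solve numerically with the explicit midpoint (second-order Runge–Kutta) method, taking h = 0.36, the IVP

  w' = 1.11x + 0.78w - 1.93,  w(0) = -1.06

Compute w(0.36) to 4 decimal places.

Midpoint: k1 = f(x_n, w_n); k2 = f(x_n + h/2, w_n + (h/2)·k1); w_{n+1} = w_n + h·k2.
x=0.000000, w=-1.060000:
  k1 = f(0.000000, -1.060000) = -2.756800
  k2 = f(0.180000, -1.556224) = -2.944055
  w ← -1.060000 + 0.36·(-2.944055) = -2.119860
w(0.36) ≈ -2.1199

-2.1199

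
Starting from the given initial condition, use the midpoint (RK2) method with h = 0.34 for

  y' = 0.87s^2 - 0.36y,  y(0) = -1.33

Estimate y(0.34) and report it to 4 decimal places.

-1.1686

Midpoint: k1 = f(s_n, y_n); k2 = f(s_n + h/2, y_n + (h/2)·k1); y_{n+1} = y_n + h·k2.
s=0.000000, y=-1.330000:
  k1 = f(0.000000, -1.330000) = 0.478800
  k2 = f(0.170000, -1.248604) = 0.474640
  y ← -1.330000 + 0.34·0.474640 = -1.168622
y(0.34) ≈ -1.1686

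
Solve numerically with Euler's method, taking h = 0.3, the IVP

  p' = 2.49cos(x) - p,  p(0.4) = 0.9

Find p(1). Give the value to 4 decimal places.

1.4940

Euler: p_{n+1} = p_n + h·f(x_n, p_n).
x=0.400000, p=0.900000: f=1.393442 → p ← 0.900000 + 0.3·1.393442 = 1.318033
x=0.700000, p=1.318033: f=0.586424 → p ← 1.318033 + 0.3·0.586424 = 1.493960
p(1) ≈ 1.4940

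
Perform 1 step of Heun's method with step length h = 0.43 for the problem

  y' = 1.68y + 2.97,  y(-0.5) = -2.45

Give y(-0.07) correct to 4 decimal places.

Heun: k1 = f(x_n, y_n); k2 = f(x_n + h, y_n + h·k1); y_{n+1} = y_n + (h/2)·(k1 + k2).
x=-0.500000, y=-2.450000:
  k1 = f(-0.500000, -2.450000) = -1.146000
  k2 = f(-0.070000, -2.942780) = -1.973870
  y ← -2.450000 + (0.43/2)·(-1.146000 + (-1.973870)) = -3.120772
y(-0.07) ≈ -3.1208

-3.1208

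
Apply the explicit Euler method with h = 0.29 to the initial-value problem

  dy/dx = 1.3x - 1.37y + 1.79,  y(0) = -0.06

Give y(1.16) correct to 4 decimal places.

Euler: y_{n+1} = y_n + h·f(x_n, y_n).
x=0.000000, y=-0.060000: f=1.872200 → y ← -0.060000 + 0.29·1.872200 = 0.482938
x=0.290000, y=0.482938: f=1.505375 → y ← 0.482938 + 0.29·1.505375 = 0.919497
x=0.580000, y=0.919497: f=1.284289 → y ← 0.919497 + 0.29·1.284289 = 1.291941
x=0.870000, y=1.291941: f=1.151041 → y ← 1.291941 + 0.29·1.151041 = 1.625743
y(1.16) ≈ 1.6257

1.6257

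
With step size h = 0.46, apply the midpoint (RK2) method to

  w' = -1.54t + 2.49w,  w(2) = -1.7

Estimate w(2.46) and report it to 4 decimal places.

-7.1535

Midpoint: k1 = f(t_n, w_n); k2 = f(t_n + h/2, w_n + (h/2)·k1); w_{n+1} = w_n + h·k2.
t=2.000000, w=-1.700000:
  k1 = f(2.000000, -1.700000) = -7.313000
  k2 = f(2.230000, -3.381990) = -11.855355
  w ← -1.700000 + 0.46·(-11.855355) = -7.153463
w(2.46) ≈ -7.1535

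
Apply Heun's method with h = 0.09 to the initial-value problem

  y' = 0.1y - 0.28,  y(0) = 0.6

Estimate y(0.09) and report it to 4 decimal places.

0.5801

Heun: k1 = f(t_n, y_n); k2 = f(t_n + h, y_n + h·k1); y_{n+1} = y_n + (h/2)·(k1 + k2).
t=0.000000, y=0.600000:
  k1 = f(0.000000, 0.600000) = -0.220000
  k2 = f(0.090000, 0.580200) = -0.221980
  y ← 0.600000 + (0.09/2)·(-0.220000 + (-0.221980)) = 0.580111
y(0.09) ≈ 0.5801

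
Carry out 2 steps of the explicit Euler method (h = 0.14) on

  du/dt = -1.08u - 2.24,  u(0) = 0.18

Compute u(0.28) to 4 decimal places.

-0.4501

Euler: u_{n+1} = u_n + h·f(t_n, u_n).
t=0.000000, u=0.180000: f=-2.434400 → u ← 0.180000 + 0.14·(-2.434400) = -0.160816
t=0.140000, u=-0.160816: f=-2.066319 → u ← -0.160816 + 0.14·(-2.066319) = -0.450101
u(0.28) ≈ -0.4501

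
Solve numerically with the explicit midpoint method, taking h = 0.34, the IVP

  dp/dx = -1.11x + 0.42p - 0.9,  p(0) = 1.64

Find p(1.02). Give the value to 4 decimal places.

Midpoint: k1 = f(x_n, p_n); k2 = f(x_n + h/2, p_n + (h/2)·k1); p_{n+1} = p_n + h·k2.
x=0.000000, p=1.640000:
  k1 = f(0.000000, 1.640000) = -0.211200
  k2 = f(0.170000, 1.604096) = -0.414980
  p ← 1.640000 + 0.34·(-0.414980) = 1.498907
x=0.340000, p=1.498907:
  k1 = f(0.340000, 1.498907) = -0.647859
  k2 = f(0.510000, 1.388771) = -0.882816
  p ← 1.498907 + 0.34·(-0.882816) = 1.198749
x=0.680000, p=1.198749:
  k1 = f(0.680000, 1.198749) = -1.151325
  k2 = f(0.850000, 1.003024) = -1.422230
  p ← 1.198749 + 0.34·(-1.422230) = 0.715191
p(1.02) ≈ 0.7152

0.7152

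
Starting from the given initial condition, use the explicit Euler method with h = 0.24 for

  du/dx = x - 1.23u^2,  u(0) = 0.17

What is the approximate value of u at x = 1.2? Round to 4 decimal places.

0.6259

Euler: u_{n+1} = u_n + h·f(x_n, u_n).
x=0.000000, u=0.170000: f=-0.035547 → u ← 0.170000 + 0.24·(-0.035547) = 0.161469
x=0.240000, u=0.161469: f=0.207931 → u ← 0.161469 + 0.24·0.207931 = 0.211372
x=0.480000, u=0.211372: f=0.425046 → u ← 0.211372 + 0.24·0.425046 = 0.313383
x=0.720000, u=0.313383: f=0.599203 → u ← 0.313383 + 0.24·0.599203 = 0.457192
x=0.960000, u=0.457192: f=0.702900 → u ← 0.457192 + 0.24·0.702900 = 0.625888
u(1.2) ≈ 0.6259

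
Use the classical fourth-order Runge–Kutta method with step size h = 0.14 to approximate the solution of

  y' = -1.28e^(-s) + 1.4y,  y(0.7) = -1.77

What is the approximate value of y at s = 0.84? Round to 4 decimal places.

-2.2452

RK4: k1 = f(s_n, y_n); k2 = f(s_n + h/2, y_n + (h/2)·k1); k3 = f(s_n + h/2, y_n + (h/2)·k2); k4 = f(s_n + h, y_n + h·k3); y_{n+1} = y_n + (h/6)·(k1 + 2k2 + 2k3 + k4).
s=0.700000, y=-1.770000:
  k1 = f(0.700000, -1.770000) = -3.113629
  k2 = f(0.770000, -1.987954) = -3.375792
  k3 = f(0.770000, -2.006305) = -3.401484
  k4 = f(0.840000, -2.246208) = -3.697280
  y ← -1.770000 + (0.14/6)·(k1 + 2k2 + 2k3 + k4) = -2.245194
y(0.84) ≈ -2.2452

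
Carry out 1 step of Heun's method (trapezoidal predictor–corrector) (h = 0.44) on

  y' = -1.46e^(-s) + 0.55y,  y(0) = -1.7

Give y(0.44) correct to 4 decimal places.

Heun: k1 = f(s_n, y_n); k2 = f(s_n + h, y_n + h·k1); y_{n+1} = y_n + (h/2)·(k1 + k2).
s=0.000000, y=-1.700000:
  k1 = f(0.000000, -1.700000) = -2.395000
  k2 = f(0.440000, -2.753800) = -2.454883
  y ← -1.700000 + (0.44/2)·(-2.395000 + (-2.454883)) = -2.766974
y(0.44) ≈ -2.7670

-2.7670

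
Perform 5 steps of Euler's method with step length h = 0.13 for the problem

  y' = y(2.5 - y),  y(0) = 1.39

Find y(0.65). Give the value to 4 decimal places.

2.1980

Euler: y_{n+1} = y_n + h·f(x_n, y_n).
x=0.000000, y=1.390000: f=1.542900 → y ← 1.390000 + 0.13·1.542900 = 1.590577
x=0.130000, y=1.590577: f=1.446507 → y ← 1.590577 + 0.13·1.446507 = 1.778623
x=0.260000, y=1.778623: f=1.283058 → y ← 1.778623 + 0.13·1.283058 = 1.945420
x=0.390000, y=1.945420: f=1.078890 → y ← 1.945420 + 0.13·1.078890 = 2.085676
x=0.520000, y=2.085676: f=0.864145 → y ← 2.085676 + 0.13·0.864145 = 2.198015
y(0.65) ≈ 2.1980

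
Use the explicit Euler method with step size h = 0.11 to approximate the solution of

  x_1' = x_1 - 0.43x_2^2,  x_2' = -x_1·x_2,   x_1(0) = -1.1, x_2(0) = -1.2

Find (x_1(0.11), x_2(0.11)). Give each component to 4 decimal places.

-1.2891, -1.3452

Euler on (x_1,x_2): x_1_{n+1} = x_1_n + h·x_1', x_2_{n+1} = x_2_n + h·x_2'.
0.000000: (-1.100000, -1.200000); f=(-1.719200, -1.320000) → (-1.289112, -1.345200)
(x_1(0.11), x_2(0.11)) ≈ (-1.2891, -1.3452)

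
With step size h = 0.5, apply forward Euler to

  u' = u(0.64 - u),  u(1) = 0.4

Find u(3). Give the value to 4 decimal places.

0.5572

Euler: u_{n+1} = u_n + h·f(s_n, u_n).
s=1.000000, u=0.400000: f=0.096000 → u ← 0.400000 + 0.5·0.096000 = 0.448000
s=1.500000, u=0.448000: f=0.086016 → u ← 0.448000 + 0.5·0.086016 = 0.491008
s=2.000000, u=0.491008: f=0.073156 → u ← 0.491008 + 0.5·0.073156 = 0.527586
s=2.500000, u=0.527586: f=0.059308 → u ← 0.527586 + 0.5·0.059308 = 0.557240
u(3) ≈ 0.5572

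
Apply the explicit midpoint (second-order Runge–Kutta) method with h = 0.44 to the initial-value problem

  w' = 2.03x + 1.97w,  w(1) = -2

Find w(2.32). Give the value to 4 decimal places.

-7.9484

Midpoint: k1 = f(x_n, w_n); k2 = f(x_n + h/2, w_n + (h/2)·k1); w_{n+1} = w_n + h·k2.
x=1.000000, w=-2.000000:
  k1 = f(1.000000, -2.000000) = -1.910000
  k2 = f(1.220000, -2.420200) = -2.291194
  w ← -2.000000 + 0.44·(-2.291194) = -3.008125
x=1.440000, w=-3.008125:
  k1 = f(1.440000, -3.008125) = -3.002807
  k2 = f(1.660000, -3.668743) = -3.857623
  w ← -3.008125 + 0.44·(-3.857623) = -4.705480
x=1.880000, w=-4.705480:
  k1 = f(1.880000, -4.705480) = -5.453395
  k2 = f(2.100000, -5.905227) = -7.370296
  w ← -4.705480 + 0.44·(-7.370296) = -7.948410
w(2.32) ≈ -7.9484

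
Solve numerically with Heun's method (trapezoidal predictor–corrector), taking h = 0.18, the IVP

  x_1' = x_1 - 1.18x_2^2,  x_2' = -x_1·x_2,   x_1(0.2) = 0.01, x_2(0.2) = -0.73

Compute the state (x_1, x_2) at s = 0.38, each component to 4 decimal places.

Heun on (x_1,x_2): k1 = f(s_n, state_n); k2 = f(s_n + h, state_n + h·k1); state_{n+1} = state_n + (h/2)·(k1 + k2).
0.200000: (0.010000, -0.730000)
  k1 = (-0.618822, 0.007300)
  predictor → (-0.101388, -0.728686)
  k2 = (-0.727948, -0.073880)
  → (-0.111209, -0.735992)
(x_1(0.38), x_2(0.38)) ≈ (-0.1112, -0.7360)

-0.1112, -0.7360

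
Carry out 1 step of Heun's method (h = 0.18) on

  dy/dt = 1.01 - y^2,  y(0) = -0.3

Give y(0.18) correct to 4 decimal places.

-0.1279

Heun: k1 = f(t_n, y_n); k2 = f(t_n + h, y_n + h·k1); y_{n+1} = y_n + (h/2)·(k1 + k2).
t=0.000000, y=-0.300000:
  k1 = f(0.000000, -0.300000) = 0.920000
  k2 = f(0.180000, -0.134400) = 0.991937
  y ← -0.300000 + (0.18/2)·(0.920000 + 0.991937) = -0.127926
y(0.18) ≈ -0.1279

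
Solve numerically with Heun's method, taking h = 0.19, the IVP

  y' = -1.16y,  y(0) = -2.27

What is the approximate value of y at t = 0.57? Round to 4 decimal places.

-1.1793

Heun: k1 = f(t_n, y_n); k2 = f(t_n + h, y_n + h·k1); y_{n+1} = y_n + (h/2)·(k1 + k2).
t=0.000000, y=-2.270000:
  k1 = f(0.000000, -2.270000) = 2.633200
  k2 = f(0.190000, -1.769692) = 2.052843
  y ← -2.270000 + (0.19/2)·(2.633200 + 2.052843) = -1.824826
t=0.190000, y=-1.824826:
  k1 = f(0.190000, -1.824826) = 2.116798
  k2 = f(0.380000, -1.422634) = 1.650256
  y ← -1.824826 + (0.19/2)·(2.116798 + 1.650256) = -1.466956
t=0.380000, y=-1.466956:
  k1 = f(0.380000, -1.466956) = 1.701669
  k2 = f(0.570000, -1.143639) = 1.326621
  y ← -1.466956 + (0.19/2)·(1.701669 + 1.326621) = -1.179268
y(0.57) ≈ -1.1793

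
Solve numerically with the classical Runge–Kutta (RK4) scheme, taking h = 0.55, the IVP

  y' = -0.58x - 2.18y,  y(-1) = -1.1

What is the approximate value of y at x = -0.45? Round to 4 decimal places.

RK4: k1 = f(x_n, y_n); k2 = f(x_n + h/2, y_n + (h/2)·k1); k3 = f(x_n + h/2, y_n + (h/2)·k2); k4 = f(x_n + h, y_n + h·k3); y_{n+1} = y_n + (h/6)·(k1 + 2k2 + 2k3 + k4).
x=-1.000000, y=-1.100000:
  k1 = f(-1.000000, -1.100000) = 2.978000
  k2 = f(-0.725000, -0.281050) = 1.033189
  k3 = f(-0.725000, -0.815873) = 2.199103
  k4 = f(-0.450000, 0.109507) = 0.022275
  y ← -1.100000 + (0.55/6)·(k1 + 2k2 + 2k3 + k4) = -0.232388
y(-0.45) ≈ -0.2324

-0.2324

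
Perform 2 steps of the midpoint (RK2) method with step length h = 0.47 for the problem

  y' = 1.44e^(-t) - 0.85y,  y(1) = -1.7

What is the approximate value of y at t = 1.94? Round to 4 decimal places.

Midpoint: k1 = f(t_n, y_n); k2 = f(t_n + h/2, y_n + (h/2)·k1); y_{n+1} = y_n + h·k2.
t=1.000000, y=-1.700000:
  k1 = f(1.000000, -1.700000) = 1.974746
  k2 = f(1.235000, -1.235935) = 1.469346
  y ← -1.700000 + 0.47·1.469346 = -1.009407
t=1.470000, y=-1.009407:
  k1 = f(1.470000, -1.009407) = 1.189089
  k2 = f(1.705000, -0.729971) = 0.882228
  y ← -1.009407 + 0.47·0.882228 = -0.594760
y(1.94) ≈ -0.5948

-0.5948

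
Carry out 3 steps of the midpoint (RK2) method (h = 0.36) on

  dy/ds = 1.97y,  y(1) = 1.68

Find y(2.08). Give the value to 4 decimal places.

Midpoint: k1 = f(s_n, y_n); k2 = f(s_n + h/2, y_n + (h/2)·k1); y_{n+1} = y_n + h·k2.
s=1.000000, y=1.680000:
  k1 = f(1.000000, 1.680000) = 3.309600
  k2 = f(1.180000, 2.275728) = 4.483184
  y ← 1.680000 + 0.36·4.483184 = 3.293946
s=1.360000, y=3.293946:
  k1 = f(1.360000, 3.293946) = 6.489074
  k2 = f(1.540000, 4.461980) = 8.790100
  y ← 3.293946 + 0.36·8.790100 = 6.458382
s=1.720000, y=6.458382:
  k1 = f(1.720000, 6.458382) = 12.723013
  k2 = f(1.900000, 8.748525) = 17.234594
  y ← 6.458382 + 0.36·17.234594 = 12.662836
y(2.08) ≈ 12.6628

12.6628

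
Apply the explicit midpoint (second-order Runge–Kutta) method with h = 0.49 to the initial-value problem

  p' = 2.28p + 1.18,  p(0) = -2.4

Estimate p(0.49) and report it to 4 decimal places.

-5.6779

Midpoint: k1 = f(x_n, p_n); k2 = f(x_n + h/2, p_n + (h/2)·k1); p_{n+1} = p_n + h·k2.
x=0.000000, p=-2.400000:
  k1 = f(0.000000, -2.400000) = -4.292000
  k2 = f(0.245000, -3.451540) = -6.689511
  p ← -2.400000 + 0.49·(-6.689511) = -5.677860
p(0.49) ≈ -5.6779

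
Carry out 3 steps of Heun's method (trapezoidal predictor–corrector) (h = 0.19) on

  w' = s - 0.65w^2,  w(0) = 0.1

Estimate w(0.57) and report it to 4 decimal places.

0.2537

Heun: k1 = f(s_n, w_n); k2 = f(s_n + h, w_n + h·k1); w_{n+1} = w_n + (h/2)·(k1 + k2).
s=0.000000, w=0.100000:
  k1 = f(0.000000, 0.100000) = -0.006500
  k2 = f(0.190000, 0.098765) = 0.183660
  w ← 0.100000 + (0.19/2)·(-0.006500 + 0.183660) = 0.116830
s=0.190000, w=0.116830:
  k1 = f(0.190000, 0.116830) = 0.181128
  k2 = f(0.380000, 0.151244) = 0.365131
  w ← 0.116830 + (0.19/2)·(0.181128 + 0.365131) = 0.168725
s=0.380000, w=0.168725:
  k1 = f(0.380000, 0.168725) = 0.361496
  k2 = f(0.570000, 0.237409) = 0.533364
  w ← 0.168725 + (0.19/2)·(0.361496 + 0.533364) = 0.253736
w(0.57) ≈ 0.2537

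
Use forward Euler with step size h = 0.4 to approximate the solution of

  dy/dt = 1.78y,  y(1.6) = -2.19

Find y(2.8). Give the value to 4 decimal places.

Euler: y_{n+1} = y_n + h·f(t_n, y_n).
t=1.600000, y=-2.190000: f=-3.898200 → y ← -2.190000 + 0.4·(-3.898200) = -3.749280
t=2.000000, y=-3.749280: f=-6.673718 → y ← -3.749280 + 0.4·(-6.673718) = -6.418767
t=2.400000, y=-6.418767: f=-11.425406 → y ← -6.418767 + 0.4·(-11.425406) = -10.988930
y(2.8) ≈ -10.9889

-10.9889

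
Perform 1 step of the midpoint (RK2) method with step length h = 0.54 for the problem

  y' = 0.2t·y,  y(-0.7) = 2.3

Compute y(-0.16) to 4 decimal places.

2.1972

Midpoint: k1 = f(t_n, y_n); k2 = f(t_n + h/2, y_n + (h/2)·k1); y_{n+1} = y_n + h·k2.
t=-0.700000, y=2.300000:
  k1 = f(-0.700000, 2.300000) = -0.322000
  k2 = f(-0.430000, 2.213060) = -0.190323
  y ← 2.300000 + 0.54·(-0.190323) = 2.197225
y(-0.16) ≈ 2.1972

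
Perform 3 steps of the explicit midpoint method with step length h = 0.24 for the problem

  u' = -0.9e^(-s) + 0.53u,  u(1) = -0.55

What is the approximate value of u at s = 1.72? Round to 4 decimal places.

-1.0163

Midpoint: k1 = f(s_n, u_n); k2 = f(s_n + h/2, u_n + (h/2)·k1); u_{n+1} = u_n + h·k2.
s=1.000000, u=-0.550000:
  k1 = f(1.000000, -0.550000) = -0.622591
  k2 = f(1.120000, -0.624711) = -0.624749
  u ← -0.550000 + 0.24·(-0.624749) = -0.699940
s=1.240000, u=-0.699940:
  k1 = f(1.240000, -0.699940) = -0.631414
  k2 = f(1.360000, -0.775709) = -0.642121
  u ← -0.699940 + 0.24·(-0.642121) = -0.854049
s=1.480000, u=-0.854049:
  k1 = f(1.480000, -0.854049) = -0.657520
  k2 = f(1.600000, -0.932951) = -0.676171
  u ← -0.854049 + 0.24·(-0.676171) = -1.016330
u(1.72) ≈ -1.0163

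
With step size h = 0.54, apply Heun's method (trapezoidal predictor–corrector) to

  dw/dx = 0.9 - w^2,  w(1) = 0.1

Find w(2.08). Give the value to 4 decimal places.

Heun: k1 = f(x_n, w_n); k2 = f(x_n + h, w_n + h·k1); w_{n+1} = w_n + (h/2)·(k1 + k2).
x=1.000000, w=0.100000:
  k1 = f(1.000000, 0.100000) = 0.890000
  k2 = f(1.540000, 0.580600) = 0.562904
  w ← 0.100000 + (0.54/2)·(0.890000 + 0.562904) = 0.492284
x=1.540000, w=0.492284:
  k1 = f(1.540000, 0.492284) = 0.657656
  k2 = f(2.080000, 0.847418) = 0.181882
  w ← 0.492284 + (0.54/2)·(0.657656 + 0.181882) = 0.718959
w(2.08) ≈ 0.7190

0.7190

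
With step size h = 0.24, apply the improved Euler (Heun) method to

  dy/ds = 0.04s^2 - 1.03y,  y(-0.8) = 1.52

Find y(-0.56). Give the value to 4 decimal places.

1.1945

Heun: k1 = f(s_n, y_n); k2 = f(s_n + h, y_n + h·k1); y_{n+1} = y_n + (h/2)·(k1 + k2).
s=-0.800000, y=1.520000:
  k1 = f(-0.800000, 1.520000) = -1.540000
  k2 = f(-0.560000, 1.150400) = -1.172368
  y ← 1.520000 + (0.24/2)·(-1.540000 + (-1.172368)) = 1.194516
y(-0.56) ≈ 1.1945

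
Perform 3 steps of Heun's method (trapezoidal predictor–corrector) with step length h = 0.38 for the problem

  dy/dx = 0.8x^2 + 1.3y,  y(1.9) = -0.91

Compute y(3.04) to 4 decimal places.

7.0212

Heun: k1 = f(x_n, y_n); k2 = f(x_n + h, y_n + h·k1); y_{n+1} = y_n + (h/2)·(k1 + k2).
x=1.900000, y=-0.910000:
  k1 = f(1.900000, -0.910000) = 1.705000
  k2 = f(2.280000, -0.262100) = 3.817990
  y ← -0.910000 + (0.38/2)·(1.705000 + 3.817990) = 0.139368
x=2.280000, y=0.139368:
  k1 = f(2.280000, 0.139368) = 4.339899
  k2 = f(2.660000, 1.788530) = 7.985568
  y ← 0.139368 + (0.38/2)·(4.339899 + 7.985568) = 2.481207
x=2.660000, y=2.481207:
  k1 = f(2.660000, 2.481207) = 8.886049
  k2 = f(3.040000, 5.857905) = 15.008557
  y ← 2.481207 + (0.38/2)·(8.886049 + 15.008557) = 7.021182
y(3.04) ≈ 7.0212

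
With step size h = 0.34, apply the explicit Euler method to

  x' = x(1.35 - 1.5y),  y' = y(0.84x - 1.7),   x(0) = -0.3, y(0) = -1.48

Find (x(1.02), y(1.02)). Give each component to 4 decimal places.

Euler on (x,y): x_{n+1} = x_n + h·x', y_{n+1} = y_n + h·y'.
0.000000: (-0.300000, -1.480000); f=(-1.071000, 2.888960) → (-0.664140, -0.497754)
0.340000: (-0.664140, -0.497754); f=(-1.392456, 1.123867) → (-1.137575, -0.115639)
0.680000: (-1.137575, -0.115639); f=(-1.733048, 0.307086) → (-1.726811, -0.011230)
(x(1.02), y(1.02)) ≈ (-1.7268, -0.0112)

-1.7268, -0.0112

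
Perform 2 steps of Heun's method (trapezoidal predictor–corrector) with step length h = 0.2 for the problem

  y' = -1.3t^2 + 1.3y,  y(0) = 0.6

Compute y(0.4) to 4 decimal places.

0.9703

Heun: k1 = f(t_n, y_n); k2 = f(t_n + h, y_n + h·k1); y_{n+1} = y_n + (h/2)·(k1 + k2).
t=0.000000, y=0.600000:
  k1 = f(0.000000, 0.600000) = 0.780000
  k2 = f(0.200000, 0.756000) = 0.930800
  y ← 0.600000 + (0.2/2)·(0.780000 + 0.930800) = 0.771080
t=0.200000, y=0.771080:
  k1 = f(0.200000, 0.771080) = 0.950404
  k2 = f(0.400000, 0.961161) = 1.041509
  y ← 0.771080 + (0.2/2)·(0.950404 + 1.041509) = 0.970271
y(0.4) ≈ 0.9703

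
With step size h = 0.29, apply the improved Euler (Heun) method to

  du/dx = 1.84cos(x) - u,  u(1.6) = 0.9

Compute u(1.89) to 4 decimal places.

Heun: k1 = f(x_n, u_n); k2 = f(x_n + h, u_n + h·k1); u_{n+1} = u_n + (h/2)·(k1 + k2).
x=1.600000, u=0.900000:
  k1 = f(1.600000, 0.900000) = -0.953727
  k2 = f(1.890000, 0.623419) = -1.200831
  u ← 0.900000 + (0.29/2)·(-0.953727 + (-1.200831)) = 0.587589
u(1.89) ≈ 0.5876

0.5876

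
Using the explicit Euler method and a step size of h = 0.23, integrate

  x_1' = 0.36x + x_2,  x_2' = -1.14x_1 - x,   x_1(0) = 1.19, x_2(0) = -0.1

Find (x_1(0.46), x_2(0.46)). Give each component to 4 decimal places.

Euler on (x_1,x_2): x_1_{n+1} = x_1_n + h·x_1', x_2_{n+1} = x_2_n + h·x_2'.
0.000000: (1.190000, -0.100000); f=(-0.100000, -1.356600) → (1.167000, -0.412018)
0.230000: (1.167000, -0.412018); f=(-0.329218, -1.560380) → (1.091280, -0.770905)
(x_1(0.46), x_2(0.46)) ≈ (1.0913, -0.7709)

1.0913, -0.7709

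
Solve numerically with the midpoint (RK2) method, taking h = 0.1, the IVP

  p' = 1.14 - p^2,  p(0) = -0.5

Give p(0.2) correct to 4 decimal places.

-0.3056

Midpoint: k1 = f(t_n, p_n); k2 = f(t_n + h/2, p_n + (h/2)·k1); p_{n+1} = p_n + h·k2.
t=0.000000, p=-0.500000:
  k1 = f(0.000000, -0.500000) = 0.890000
  k2 = f(0.050000, -0.455500) = 0.932520
  p ← -0.500000 + 0.1·0.932520 = -0.406748
t=0.100000, p=-0.406748:
  k1 = f(0.100000, -0.406748) = 0.974556
  k2 = f(0.150000, -0.358020) = 1.011822
  p ← -0.406748 + 0.1·1.011822 = -0.305566
p(0.2) ≈ -0.3056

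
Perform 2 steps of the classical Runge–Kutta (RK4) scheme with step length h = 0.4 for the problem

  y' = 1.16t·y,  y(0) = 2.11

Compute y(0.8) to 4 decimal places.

RK4: k1 = f(t_n, y_n); k2 = f(t_n + h/2, y_n + (h/2)·k1); k3 = f(t_n + h/2, y_n + (h/2)·k2); k4 = f(t_n + h, y_n + h·k3); y_{n+1} = y_n + (h/6)·(k1 + 2k2 + 2k3 + k4).
t=0.000000, y=2.110000:
  k1 = f(0.000000, 2.110000) = 0.000000
  k2 = f(0.200000, 2.110000) = 0.489520
  k3 = f(0.200000, 2.207904) = 0.512234
  k4 = f(0.400000, 2.314893) = 1.074111
  y ← 2.110000 + (0.4/6)·(k1 + 2k2 + 2k3 + k4) = 2.315175
t=0.400000, y=2.315175:
  k1 = f(0.400000, 2.315175) = 1.074241
  k2 = f(0.600000, 2.530023) = 1.760896
  k3 = f(0.600000, 2.667354) = 1.856478
  k4 = f(0.800000, 3.057766) = 2.837607
  y ← 2.315175 + (0.4/6)·(k1 + 2k2 + 2k3 + k4) = 3.058281
y(0.8) ≈ 3.0583

3.0583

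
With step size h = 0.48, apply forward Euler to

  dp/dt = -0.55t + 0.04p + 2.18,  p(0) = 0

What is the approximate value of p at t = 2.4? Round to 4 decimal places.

4.1450

Euler: p_{n+1} = p_n + h·f(t_n, p_n).
t=0.000000, p=0.000000: f=2.180000 → p ← 0.000000 + 0.48·2.180000 = 1.046400
t=0.480000, p=1.046400: f=1.957856 → p ← 1.046400 + 0.48·1.957856 = 1.986171
t=0.960000, p=1.986171: f=1.731447 → p ← 1.986171 + 0.48·1.731447 = 2.817265
t=1.440000, p=2.817265: f=1.500691 → p ← 2.817265 + 0.48·1.500691 = 3.537597
t=1.920000, p=3.537597: f=1.265504 → p ← 3.537597 + 0.48·1.265504 = 4.145039
p(2.4) ≈ 4.1450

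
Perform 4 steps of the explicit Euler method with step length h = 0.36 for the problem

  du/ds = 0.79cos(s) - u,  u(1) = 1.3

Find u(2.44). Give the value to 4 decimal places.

Euler: u_{n+1} = u_n + h·f(s_n, u_n).
s=1.000000, u=1.300000: f=-0.873161 → u ← 1.300000 + 0.36·(-0.873161) = 0.985662
s=1.360000, u=0.985662: f=-0.820363 → u ← 0.985662 + 0.36·(-0.820363) = 0.690331
s=1.720000, u=0.690331: f=-0.807765 → u ← 0.690331 + 0.36·(-0.807765) = 0.399536
s=2.080000, u=0.399536: f=-0.784647 → u ← 0.399536 + 0.36·(-0.784647) = 0.117063
u(2.44) ≈ 0.1171

0.1171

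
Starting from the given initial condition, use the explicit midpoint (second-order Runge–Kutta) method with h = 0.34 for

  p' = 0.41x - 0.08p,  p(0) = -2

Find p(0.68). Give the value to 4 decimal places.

-1.8006

Midpoint: k1 = f(x_n, p_n); k2 = f(x_n + h/2, p_n + (h/2)·k1); p_{n+1} = p_n + h·k2.
x=0.000000, p=-2.000000:
  k1 = f(0.000000, -2.000000) = 0.160000
  k2 = f(0.170000, -1.972800) = 0.227524
  p ← -2.000000 + 0.34·0.227524 = -1.922642
x=0.340000, p=-1.922642:
  k1 = f(0.340000, -1.922642) = 0.293211
  k2 = f(0.510000, -1.872796) = 0.358924
  p ← -1.922642 + 0.34·0.358924 = -1.800608
p(0.68) ≈ -1.8006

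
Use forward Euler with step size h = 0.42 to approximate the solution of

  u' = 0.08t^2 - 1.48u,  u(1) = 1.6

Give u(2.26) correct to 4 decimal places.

0.2309

Euler: u_{n+1} = u_n + h·f(t_n, u_n).
t=1.000000, u=1.600000: f=-2.288000 → u ← 1.600000 + 0.42·(-2.288000) = 0.639040
t=1.420000, u=0.639040: f=-0.784467 → u ← 0.639040 + 0.42·(-0.784467) = 0.309564
t=1.840000, u=0.309564: f=-0.187306 → u ← 0.309564 + 0.42·(-0.187306) = 0.230895
u(2.26) ≈ 0.2309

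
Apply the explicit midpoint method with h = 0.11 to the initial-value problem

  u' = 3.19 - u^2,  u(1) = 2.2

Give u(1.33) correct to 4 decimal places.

1.9110

Midpoint: k1 = f(t_n, u_n); k2 = f(t_n + h/2, u_n + (h/2)·k1); u_{n+1} = u_n + h·k2.
t=1.000000, u=2.200000:
  k1 = f(1.000000, 2.200000) = -1.650000
  k2 = f(1.055000, 2.109250) = -1.258936
  u ← 2.200000 + 0.11·(-1.258936) = 2.061517
t=1.110000, u=2.061517:
  k1 = f(1.110000, 2.061517) = -1.059853
  k2 = f(1.165000, 2.003225) = -0.822911
  u ← 2.061517 + 0.11·(-0.822911) = 1.970997
t=1.220000, u=1.970997:
  k1 = f(1.220000, 1.970997) = -0.694829
  k2 = f(1.275000, 1.932781) = -0.545644
  u ← 1.970997 + 0.11·(-0.545644) = 1.910976
u(1.33) ≈ 1.9110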